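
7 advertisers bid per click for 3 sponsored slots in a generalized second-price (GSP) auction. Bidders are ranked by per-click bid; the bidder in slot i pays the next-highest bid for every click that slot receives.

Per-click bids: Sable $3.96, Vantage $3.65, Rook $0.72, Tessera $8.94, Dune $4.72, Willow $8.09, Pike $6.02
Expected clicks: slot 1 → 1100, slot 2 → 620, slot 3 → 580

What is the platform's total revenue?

Total revenue: $15369.00

Per-click bids in order: $8.94 (Tessera) > $8.09 (Willow) > $6.02 (Pike) > $4.72 (Dune) > …
Slot 1: Tessera pays $8.09 × 1100 = $8899.00
Slot 2: Willow pays $6.02 × 620 = $3732.40
Slot 3: Pike pays $4.72 × 580 = $2737.60
Total = $15369.00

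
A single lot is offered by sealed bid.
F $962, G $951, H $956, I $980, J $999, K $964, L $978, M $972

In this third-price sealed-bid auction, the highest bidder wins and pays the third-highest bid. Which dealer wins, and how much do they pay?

Bids in order: 999 (J) > 980 (I) > 978 (L) > 972 (M) > 964 (K) > 962 (F) > …
J is highest; pays the third-highest bid, $978.

J pays $978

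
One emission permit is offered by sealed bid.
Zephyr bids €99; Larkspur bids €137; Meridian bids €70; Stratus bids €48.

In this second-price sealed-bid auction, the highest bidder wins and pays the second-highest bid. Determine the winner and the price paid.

Larkspur pays €99

Bids in order: 137 (Larkspur) > 99 (Zephyr) > 70 (Meridian) > 48 (Stratus)
Second-price: Larkspur pays Zephyr's bid of €99.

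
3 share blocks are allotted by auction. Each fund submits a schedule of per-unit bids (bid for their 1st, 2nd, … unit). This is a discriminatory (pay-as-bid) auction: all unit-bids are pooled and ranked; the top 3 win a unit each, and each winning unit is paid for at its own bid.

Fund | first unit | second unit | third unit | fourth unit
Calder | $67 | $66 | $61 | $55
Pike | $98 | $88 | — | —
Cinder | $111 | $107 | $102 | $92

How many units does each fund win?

Cinder 3

Pooled unit-bids ranked (top 3): 111 (Cinder-1), 107 (Cinder-2), 102 (Cinder-3)
Next rejected bid: $98 (not a price — pay-as-bid).
Allocation: Cinder 3.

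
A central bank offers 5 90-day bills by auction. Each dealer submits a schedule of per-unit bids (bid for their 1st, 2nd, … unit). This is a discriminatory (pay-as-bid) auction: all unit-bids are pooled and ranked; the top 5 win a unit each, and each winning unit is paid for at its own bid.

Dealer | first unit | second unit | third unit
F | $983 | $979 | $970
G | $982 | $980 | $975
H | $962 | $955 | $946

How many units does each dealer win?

Pooled unit-bids ranked (top 5): 983 (F-1), 982 (G-1), 980 (G-2), 979 (F-2), 975 (G-3)
Next rejected bid: $970 (not a price — pay-as-bid).
Allocation: F 2, G 3.

F 2, G 3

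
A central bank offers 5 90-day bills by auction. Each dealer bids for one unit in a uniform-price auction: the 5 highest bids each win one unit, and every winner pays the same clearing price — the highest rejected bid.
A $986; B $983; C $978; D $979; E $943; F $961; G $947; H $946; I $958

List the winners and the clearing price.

Ordering the bids: 986 (A), 983 (B), 979 (D), 978 (C), 961 (F), 958 (I), 947 (G), …
Top 5: A, B, D, C, F.
First losing bid is I's $958, which sets the uniform price.

A, B, D, C, F; each pays $958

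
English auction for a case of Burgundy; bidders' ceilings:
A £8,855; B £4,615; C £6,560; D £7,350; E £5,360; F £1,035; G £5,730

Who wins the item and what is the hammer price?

Sorting limits: 8,855 (A) > 7,350 (D) > 6,560 (C) > 5,730 (G) > 5,360 (E) > 4,615 (B) > …
Bidding ends when D exits at £7,350; A takes it.

A wins at £7,350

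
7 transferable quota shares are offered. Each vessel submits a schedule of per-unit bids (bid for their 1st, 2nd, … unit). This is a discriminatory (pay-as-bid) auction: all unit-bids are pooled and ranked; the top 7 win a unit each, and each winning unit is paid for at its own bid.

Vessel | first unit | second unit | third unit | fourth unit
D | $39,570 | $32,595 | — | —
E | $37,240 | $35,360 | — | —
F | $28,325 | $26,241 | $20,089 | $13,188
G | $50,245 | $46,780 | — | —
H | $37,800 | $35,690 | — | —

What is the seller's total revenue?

Total revenue: $282,685

Pooled unit-bids ranked (top 7): 50,245 (G-1), 46,780 (G-2), 39,570 (D-1), 37,800 (H-1), 37,240 (E-1), 35,690 (H-2), 35,360 (E-2)
Next rejected bid: $32,595 (not a price — pay-as-bid).
Each winning unit pays its own bid.
Revenue = 50,245 + 46,780 + 39,570 + 37,800 + 37,240 + 35,690 + 35,360 = $282,685.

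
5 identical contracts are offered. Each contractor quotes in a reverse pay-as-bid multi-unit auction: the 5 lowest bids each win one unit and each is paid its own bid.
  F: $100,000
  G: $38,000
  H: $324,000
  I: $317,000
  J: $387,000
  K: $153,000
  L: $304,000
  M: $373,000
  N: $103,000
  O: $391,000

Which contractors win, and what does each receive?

G $38,000, F $100,000, N $103,000, K $153,000, L $304,000

Sorting: 38,000 (G), 100,000 (F), 103,000 (N), 153,000 (K), 304,000 (L), 317,000 (I), 324,000 (H), …
Winners (5 units): G, F, N, K, L.
Each winner is paid its own bid: G $38,000, F $100,000, N $103,000, K $153,000, L $304,000.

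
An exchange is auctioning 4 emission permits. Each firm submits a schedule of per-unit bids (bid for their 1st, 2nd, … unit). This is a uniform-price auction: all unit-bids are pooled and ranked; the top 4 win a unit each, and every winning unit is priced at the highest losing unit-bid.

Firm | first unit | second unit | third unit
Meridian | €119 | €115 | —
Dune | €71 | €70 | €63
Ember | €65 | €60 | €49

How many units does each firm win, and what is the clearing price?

Pooled unit-bids ranked (top 4): 119 (Meridian-1), 115 (Meridian-2), 71 (Dune-1), 70 (Dune-2)
First bid not allocated: €65.
Allocation: Dune 2, Meridian 2.

Dune 2, Meridian 2; clearing price €65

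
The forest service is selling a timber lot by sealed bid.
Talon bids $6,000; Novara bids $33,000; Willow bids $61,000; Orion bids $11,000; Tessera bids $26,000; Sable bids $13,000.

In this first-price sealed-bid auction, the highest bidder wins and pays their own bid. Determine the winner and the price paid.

Rule: the highest bidder wins and pays their own bid.
Sorting bids: 61,000 (Willow) > 33,000 (Novara) > 26,000 (Tessera) > 13,000 (Sable) > 11,000 (Orion) > 6,000 (Talon)
First-price: Willow pays what they bid, $61,000.

Willow pays $61,000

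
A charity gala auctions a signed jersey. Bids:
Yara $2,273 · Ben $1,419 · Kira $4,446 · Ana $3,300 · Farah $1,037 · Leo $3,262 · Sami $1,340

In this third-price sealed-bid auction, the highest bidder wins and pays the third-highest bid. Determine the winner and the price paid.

Bids in order: 4,446 (Kira) > 3,300 (Ana) > 3,262 (Leo) > 2,273 (Yara) > 1,419 (Ben) > 1,340 (Sami) > …
Kira wins; payment is bid #3 in the ranking = $3,262.

Kira pays $3,262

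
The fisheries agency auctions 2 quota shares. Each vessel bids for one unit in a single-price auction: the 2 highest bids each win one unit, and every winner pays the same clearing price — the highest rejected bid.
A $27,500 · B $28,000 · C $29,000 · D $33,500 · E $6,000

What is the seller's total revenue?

Total revenue: $56,000

Sorting: 33,500 (D), 29,000 (C), 28,000 (B), 27,500 (A), …
The 2 highest are D, C.
Clearing price = highest rejected bid = $28,000.
Total revenue = 2 × $28,000 = $56,000.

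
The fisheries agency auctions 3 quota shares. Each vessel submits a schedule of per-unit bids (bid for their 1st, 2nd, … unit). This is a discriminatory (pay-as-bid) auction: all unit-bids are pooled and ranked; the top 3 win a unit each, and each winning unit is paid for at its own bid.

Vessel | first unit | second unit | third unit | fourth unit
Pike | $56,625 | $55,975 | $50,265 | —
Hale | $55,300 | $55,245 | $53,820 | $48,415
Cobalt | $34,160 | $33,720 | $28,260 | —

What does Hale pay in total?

Hale pays $55,300

Pooled unit-bids ranked (top 3): 56,625 (Pike-1), 55,975 (Pike-2), 55,300 (Hale-1)
Next rejected bid: $55,245 (not a price — pay-as-bid).
Hale's winning unit-bids: 55,300 = $55,300.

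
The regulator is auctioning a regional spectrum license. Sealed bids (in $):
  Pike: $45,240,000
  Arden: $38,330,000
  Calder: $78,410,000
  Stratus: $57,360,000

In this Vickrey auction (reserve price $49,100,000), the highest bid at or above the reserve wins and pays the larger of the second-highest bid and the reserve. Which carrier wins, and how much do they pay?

Calder pays $57,360,000

Sorting bids: 78,410,000 (Calder) > 57,360,000 (Stratus) > 45,240,000 (Pike) > 38,330,000 (Arden)
Calder has the top bid at or above the reserve ($78,410,000).
max(second-highest $57,360,000, reserve $49,100,000) = $57,360,000; the reserve does not bind.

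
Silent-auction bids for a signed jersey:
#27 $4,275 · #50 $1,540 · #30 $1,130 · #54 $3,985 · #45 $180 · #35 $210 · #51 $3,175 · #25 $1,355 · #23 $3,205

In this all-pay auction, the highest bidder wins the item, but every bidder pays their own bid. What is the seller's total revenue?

Bids in order: 4,275 (#27) > 3,985 (#54) > 3,205 (#23) > 3,175 (#51) > 1,540 (#50) > 1,355 (#25) > …
#27 wins with the top bid; all bids are sunk regardless.
Every bidder forfeits their bid regardless of winning.
Revenue = 4,275 + 1,540 + 1,130 + 3,985 + 180 + 210 + 3,175 + 1,355 + 3,205 = $19,055.

Total revenue: $19,055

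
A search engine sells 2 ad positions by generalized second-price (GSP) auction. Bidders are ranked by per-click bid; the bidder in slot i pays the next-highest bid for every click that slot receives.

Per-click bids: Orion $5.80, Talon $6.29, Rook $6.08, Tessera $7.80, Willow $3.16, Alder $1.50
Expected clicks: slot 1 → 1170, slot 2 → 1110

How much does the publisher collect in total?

Total revenue: $14108.10

Per-click bids in order: $7.80 (Tessera) > $6.29 (Talon) > $6.08 (Rook) > …
Slot 1: Tessera pays $6.29 × 1170 = $7359.30
Slot 2: Talon pays $6.08 × 1110 = $6748.80
Total = $14108.10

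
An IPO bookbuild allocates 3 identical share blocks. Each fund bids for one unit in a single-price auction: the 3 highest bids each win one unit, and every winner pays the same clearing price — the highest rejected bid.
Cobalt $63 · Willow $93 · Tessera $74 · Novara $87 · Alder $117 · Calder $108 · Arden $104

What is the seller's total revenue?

Total revenue: $279

Bids ranked high→low: 117 (Alder), 108 (Calder), 104 (Arden), 93 (Willow), 87 (Novara), …
The 3 highest are Alder, Calder, Arden.
Highest unsuccessful bid: $93 → clearing price.
Total revenue = 3 × $93 = $279.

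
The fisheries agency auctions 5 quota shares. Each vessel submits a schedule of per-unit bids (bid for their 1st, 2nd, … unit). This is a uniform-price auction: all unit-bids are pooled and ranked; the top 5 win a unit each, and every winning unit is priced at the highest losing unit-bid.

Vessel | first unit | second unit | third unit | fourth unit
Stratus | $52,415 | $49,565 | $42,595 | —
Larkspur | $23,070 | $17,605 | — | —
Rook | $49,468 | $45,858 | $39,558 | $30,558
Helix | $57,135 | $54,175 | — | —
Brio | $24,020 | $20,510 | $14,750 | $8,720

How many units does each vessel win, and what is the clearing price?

Pooled unit-bids ranked (top 5): 57,135 (Helix-1), 54,175 (Helix-2), 52,415 (Stratus-1), 49,565 (Stratus-2), 49,468 (Rook-1)
The (k+1)-th unit-bid is $45,858.
Allocation: Helix 2, Rook 1, Stratus 2.

Helix 2, Rook 1, Stratus 2; clearing price $45,858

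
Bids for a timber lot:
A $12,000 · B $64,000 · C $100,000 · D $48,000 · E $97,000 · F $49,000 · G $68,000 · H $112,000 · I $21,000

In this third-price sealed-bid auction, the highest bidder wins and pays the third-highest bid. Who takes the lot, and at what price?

Sorting bids: 112,000 (H) > 100,000 (C) > 97,000 (E) > 68,000 (G) > 64,000 (B) > 49,000 (F) > …
H wins; payment is bid #3 in the ranking = $97,000.

H pays $97,000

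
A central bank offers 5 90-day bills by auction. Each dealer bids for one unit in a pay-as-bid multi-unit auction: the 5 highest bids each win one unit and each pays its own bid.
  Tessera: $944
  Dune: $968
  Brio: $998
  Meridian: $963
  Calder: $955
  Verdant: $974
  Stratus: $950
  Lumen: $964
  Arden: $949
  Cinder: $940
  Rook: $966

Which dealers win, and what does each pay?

Bids ranked high→low: 998 (Brio), 974 (Verdant), 968 (Dune), 966 (Rook), 964 (Lumen), 963 (Meridian), 955 (Calder), …
Top 5: Brio, Verdant, Dune, Rook, Lumen.
Each winner pays its own bid: Brio $998, Verdant $974, Dune $968, Rook $966, Lumen $964.

Brio $998, Verdant $974, Dune $968, Rook $966, Lumen $964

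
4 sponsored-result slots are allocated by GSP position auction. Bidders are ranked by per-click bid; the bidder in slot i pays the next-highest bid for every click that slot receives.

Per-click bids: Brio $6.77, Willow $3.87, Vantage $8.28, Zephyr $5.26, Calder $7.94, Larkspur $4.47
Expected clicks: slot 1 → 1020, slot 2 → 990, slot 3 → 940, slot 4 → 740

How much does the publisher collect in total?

Total revenue: $23053.30

Ranked by bid: $8.28 (Vantage) > $7.94 (Calder) > $6.77 (Brio) > $5.26 (Zephyr) > $4.47 (Larkspur) > …
Slot 1: Vantage pays $7.94 × 1020 = $8098.80
Slot 2: Calder pays $6.77 × 990 = $6702.30
Slot 3: Brio pays $5.26 × 940 = $4944.40
Slot 4: Zephyr pays $4.47 × 740 = $3307.80
Total = $23053.30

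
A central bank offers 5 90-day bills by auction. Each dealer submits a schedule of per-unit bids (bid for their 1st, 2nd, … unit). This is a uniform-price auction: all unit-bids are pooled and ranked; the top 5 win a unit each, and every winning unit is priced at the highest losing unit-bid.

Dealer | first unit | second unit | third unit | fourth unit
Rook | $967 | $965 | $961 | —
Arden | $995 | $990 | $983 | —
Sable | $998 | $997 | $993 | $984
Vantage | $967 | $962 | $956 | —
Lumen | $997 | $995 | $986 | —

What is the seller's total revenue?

Total revenue: $4,965

Merging the schedules and taking the best 5: 998 (Sable-1), 997 (Sable-2), 997 (Lumen-1), 995 (Arden-1), 995 (Lumen-2)
The (k+1)-th unit-bid is $993.
Allocation: Arden 1, Lumen 2, Sable 2. Every unit priced at $993.
Revenue = 5 × 993 = $4,965.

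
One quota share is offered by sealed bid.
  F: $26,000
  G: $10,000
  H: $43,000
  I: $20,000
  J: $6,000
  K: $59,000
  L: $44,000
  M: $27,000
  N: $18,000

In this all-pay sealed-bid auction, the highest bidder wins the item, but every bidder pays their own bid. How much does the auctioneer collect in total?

Sorting bids: 59,000 (K) > 44,000 (L) > 43,000 (H) > 27,000 (M) > 26,000 (F) > 20,000 (I) > …
K wins with the top bid; all bids are sunk regardless.
Every bidder forfeits their bid regardless of winning.
Revenue = 26,000 + 10,000 + 43,000 + 20,000 + 6,000 + 59,000 + 44,000 + 27,000 + 18,000 = $253,000.

Total revenue: $253,000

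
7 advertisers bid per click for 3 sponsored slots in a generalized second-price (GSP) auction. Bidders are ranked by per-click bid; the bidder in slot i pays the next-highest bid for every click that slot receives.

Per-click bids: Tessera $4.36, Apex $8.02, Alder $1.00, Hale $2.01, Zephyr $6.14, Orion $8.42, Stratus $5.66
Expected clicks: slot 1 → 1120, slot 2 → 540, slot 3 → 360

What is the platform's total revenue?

Total revenue: $14335.60

Ranked by bid: $8.42 (Orion) > $8.02 (Apex) > $6.14 (Zephyr) > $5.66 (Stratus) > …
Slot 1: Orion pays $8.02 × 1120 = $8982.40
Slot 2: Apex pays $6.14 × 540 = $3315.60
Slot 3: Zephyr pays $5.66 × 360 = $2037.60
Total = $14335.60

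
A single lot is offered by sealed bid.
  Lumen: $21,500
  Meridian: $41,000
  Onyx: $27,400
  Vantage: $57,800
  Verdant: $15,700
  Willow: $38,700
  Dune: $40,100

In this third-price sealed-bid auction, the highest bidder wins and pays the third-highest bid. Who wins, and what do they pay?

Vantage pays $40,100

Bids ranked: 57,800 (Vantage) > 41,000 (Meridian) > 40,100 (Dune) > 38,700 (Willow) > 27,400 (Onyx) > 21,500 (Lumen) > …
Vantage is highest; pays the third-highest bid, $40,100.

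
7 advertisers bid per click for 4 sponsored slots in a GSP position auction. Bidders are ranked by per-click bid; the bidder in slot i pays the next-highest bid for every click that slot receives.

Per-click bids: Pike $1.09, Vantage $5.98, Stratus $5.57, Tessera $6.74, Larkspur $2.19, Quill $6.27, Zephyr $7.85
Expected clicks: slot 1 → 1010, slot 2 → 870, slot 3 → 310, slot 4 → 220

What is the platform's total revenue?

Total revenue: $15341.50

Ranked by bid: $7.85 (Zephyr) > $6.74 (Tessera) > $6.27 (Quill) > $5.98 (Vantage) > $5.57 (Stratus) > …
Slot 1: Zephyr pays $6.74 × 1010 = $6807.40
Slot 2: Tessera pays $6.27 × 870 = $5454.90
Slot 3: Quill pays $5.98 × 310 = $1853.80
Slot 4: Vantage pays $5.57 × 220 = $1225.40
Total = $15341.50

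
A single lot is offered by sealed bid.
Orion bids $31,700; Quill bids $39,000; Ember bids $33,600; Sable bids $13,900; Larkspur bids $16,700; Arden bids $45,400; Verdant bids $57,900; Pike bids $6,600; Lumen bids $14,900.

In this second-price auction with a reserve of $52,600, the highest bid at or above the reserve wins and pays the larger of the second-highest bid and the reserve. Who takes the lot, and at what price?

Bids in order: 57,900 (Verdant) > 45,400 (Arden) > 39,000 (Quill) > 33,600 (Ember) > 31,700 (Orion) > 16,700 (Larkspur) > …
Highest eligible bid: Verdant at $57,900.
Second-highest bid $45,400 is below the reserve $52,600, so the reserve binds → payment $52,600.

Verdant pays $52,600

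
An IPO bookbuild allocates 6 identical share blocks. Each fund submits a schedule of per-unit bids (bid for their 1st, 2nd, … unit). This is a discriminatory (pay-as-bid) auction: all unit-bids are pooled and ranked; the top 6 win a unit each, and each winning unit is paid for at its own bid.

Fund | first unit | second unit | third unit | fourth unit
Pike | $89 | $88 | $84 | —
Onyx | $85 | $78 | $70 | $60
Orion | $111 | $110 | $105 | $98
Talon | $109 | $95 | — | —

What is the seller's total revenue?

Total revenue: $628

Pooled unit-bids ranked (top 6): 111 (Orion-1), 110 (Orion-2), 109 (Talon-1), 105 (Orion-3), 98 (Orion-4), 95 (Talon-2)
Next rejected bid: $89 (not a price — pay-as-bid).
Each winning unit pays its own bid.
Revenue = 111 + 110 + 109 + 105 + 98 + 95 = $628.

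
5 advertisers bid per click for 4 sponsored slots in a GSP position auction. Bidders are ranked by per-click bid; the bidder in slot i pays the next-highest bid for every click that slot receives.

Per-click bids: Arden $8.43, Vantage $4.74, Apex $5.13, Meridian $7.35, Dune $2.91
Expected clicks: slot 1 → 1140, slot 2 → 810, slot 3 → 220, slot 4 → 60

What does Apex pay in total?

Ranked by bid: $8.43 (Arden) > $7.35 (Meridian) > $5.13 (Apex) > $4.74 (Vantage) > $2.91 (Dune)
Apex holds slot 3 → pays next bid $4.74 × 220 clicks = $1042.80.

Apex pays $1042.80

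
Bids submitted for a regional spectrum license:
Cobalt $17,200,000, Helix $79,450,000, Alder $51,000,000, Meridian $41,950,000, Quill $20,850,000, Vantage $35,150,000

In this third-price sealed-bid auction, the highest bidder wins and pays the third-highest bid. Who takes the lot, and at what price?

Helix pays $41,950,000

Bids in order: 79,450,000 (Helix) > 51,000,000 (Alder) > 41,950,000 (Meridian) > 35,150,000 (Vantage) > 20,850,000 (Quill) > 17,200,000 (Cobalt)
Helix is highest; pays the third-highest bid, $41,950,000.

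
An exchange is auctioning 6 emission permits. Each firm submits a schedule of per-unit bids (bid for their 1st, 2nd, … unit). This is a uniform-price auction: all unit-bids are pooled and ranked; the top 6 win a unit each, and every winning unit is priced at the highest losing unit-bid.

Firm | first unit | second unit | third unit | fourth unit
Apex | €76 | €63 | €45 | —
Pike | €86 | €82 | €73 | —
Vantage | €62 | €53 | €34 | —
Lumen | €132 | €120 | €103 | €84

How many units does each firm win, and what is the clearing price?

Lumen 4, Pike 2; clearing price €76

Merging the schedules and taking the best 6: 132 (Lumen-1), 120 (Lumen-2), 103 (Lumen-3), 86 (Pike-1), 84 (Lumen-4), 82 (Pike-2)
The (k+1)-th unit-bid is €76.
Allocation: Lumen 4, Pike 2.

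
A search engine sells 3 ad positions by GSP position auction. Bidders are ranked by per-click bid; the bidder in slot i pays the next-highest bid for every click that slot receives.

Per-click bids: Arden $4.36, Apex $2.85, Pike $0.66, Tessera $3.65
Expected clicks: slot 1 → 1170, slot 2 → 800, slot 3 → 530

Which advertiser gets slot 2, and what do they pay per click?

Per-click bids in order: $4.36 (Arden) > $3.65 (Tessera) > $2.85 (Apex) > $0.66 (Pike)
Slot 2 goes to the second-ranked bidder, Tessera, who pays the next bid down: $2.85/click.

Tessera; $2.85 per click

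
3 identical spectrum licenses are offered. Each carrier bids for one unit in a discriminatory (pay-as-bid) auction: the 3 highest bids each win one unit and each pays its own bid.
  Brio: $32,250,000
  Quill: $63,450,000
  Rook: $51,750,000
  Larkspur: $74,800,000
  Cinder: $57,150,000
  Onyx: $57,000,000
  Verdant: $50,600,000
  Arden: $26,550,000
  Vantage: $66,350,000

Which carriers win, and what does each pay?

Sorting: 74,800,000 (Larkspur), 66,350,000 (Vantage), 63,450,000 (Quill), 57,150,000 (Cinder), 57,000,000 (Onyx), …
Top 3: Larkspur, Vantage, Quill.
Each winner pays its own bid: Larkspur $74,800,000, Vantage $66,350,000, Quill $63,450,000.

Larkspur $74,800,000, Vantage $66,350,000, Quill $63,450,000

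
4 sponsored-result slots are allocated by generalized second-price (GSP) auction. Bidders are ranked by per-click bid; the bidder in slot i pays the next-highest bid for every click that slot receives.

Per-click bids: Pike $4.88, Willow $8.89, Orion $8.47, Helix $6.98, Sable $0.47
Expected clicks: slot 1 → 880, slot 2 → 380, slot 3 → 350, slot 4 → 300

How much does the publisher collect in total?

Total revenue: $11955.00

Per-click bids in order: $8.89 (Willow) > $8.47 (Orion) > $6.98 (Helix) > $4.88 (Pike) > $0.47 (Sable)
Slot 1: Willow pays $8.47 × 880 = $7453.60
Slot 2: Orion pays $6.98 × 380 = $2652.40
Slot 3: Helix pays $4.88 × 350 = $1708.00
Slot 4: Pike pays $0.47 × 300 = $141.00
Total = $11955.00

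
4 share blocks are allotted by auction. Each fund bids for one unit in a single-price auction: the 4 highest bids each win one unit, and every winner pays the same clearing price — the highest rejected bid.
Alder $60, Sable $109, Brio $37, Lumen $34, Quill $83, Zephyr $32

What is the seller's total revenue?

Sorting: 109 (Sable), 83 (Quill), 60 (Alder), 37 (Brio), 34 (Lumen), 32 (Zephyr)
Top 4: Sable, Quill, Alder, Brio.
Highest unsuccessful bid: $34 → clearing price.
Total revenue = 4 × $34 = $136.

Total revenue: $136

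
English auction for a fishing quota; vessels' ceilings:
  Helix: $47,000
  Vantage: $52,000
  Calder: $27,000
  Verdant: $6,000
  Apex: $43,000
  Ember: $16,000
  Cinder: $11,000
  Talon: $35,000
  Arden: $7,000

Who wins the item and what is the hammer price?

Sorting limits: 52,000 (Vantage) > 47,000 (Helix) > 43,000 (Apex) > 35,000 (Talon) > 27,000 (Calder) > 16,000 (Ember) > …
Helix is the last rival to drop out, at $47,000; Vantage remains and wins at that price.

Vantage wins at $47,000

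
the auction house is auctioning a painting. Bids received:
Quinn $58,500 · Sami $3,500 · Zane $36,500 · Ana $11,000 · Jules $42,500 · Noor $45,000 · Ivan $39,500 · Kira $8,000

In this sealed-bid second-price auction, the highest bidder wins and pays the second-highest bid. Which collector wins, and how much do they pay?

Sealed-bid second-price auction: the highest bidder wins and pays the second-highest bid.
Sorting bids: 58,500 (Quinn) > 45,000 (Noor) > 42,500 (Jules) > 39,500 (Ivan) > 36,500 (Zane) > 11,000 (Ana) > …
Quinn is highest; pays the second-highest bid, $45,000.

Quinn pays $45,000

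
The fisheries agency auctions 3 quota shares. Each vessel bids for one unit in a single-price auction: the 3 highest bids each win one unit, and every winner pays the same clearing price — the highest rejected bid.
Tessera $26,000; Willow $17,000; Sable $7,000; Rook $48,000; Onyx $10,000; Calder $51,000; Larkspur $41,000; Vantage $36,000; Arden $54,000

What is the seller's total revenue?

Sorting: 54,000 (Arden), 51,000 (Calder), 48,000 (Rook), 41,000 (Larkspur), 36,000 (Vantage), …
Top 3: Arden, Calder, Rook.
Clearing price = highest rejected bid = $41,000.
Total revenue = 3 × $41,000 = $123,000.

Total revenue: $123,000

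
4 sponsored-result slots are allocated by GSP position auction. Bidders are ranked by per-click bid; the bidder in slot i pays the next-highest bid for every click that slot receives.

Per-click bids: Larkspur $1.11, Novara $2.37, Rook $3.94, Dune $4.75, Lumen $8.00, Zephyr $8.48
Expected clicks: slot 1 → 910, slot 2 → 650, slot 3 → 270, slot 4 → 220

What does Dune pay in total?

Dune pays $1063.80

Sorting advertisers: $8.48 (Zephyr) > $8.00 (Lumen) > $4.75 (Dune) > $3.94 (Rook) > $2.37 (Novara) > …
Dune holds slot 3 → pays next bid $3.94 × 270 clicks = $1063.80.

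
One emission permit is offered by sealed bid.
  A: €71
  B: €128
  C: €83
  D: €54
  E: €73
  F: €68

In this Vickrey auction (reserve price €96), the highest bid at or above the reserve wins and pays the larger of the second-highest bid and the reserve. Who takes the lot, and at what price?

B pays €96

Vickrey auction (reserve price €96): the highest bid at or above the reserve wins and pays the larger of the second-highest bid and the reserve.
Bids in order: 128 (B) > 83 (C) > 73 (E) > 71 (A) > 68 (F) > 54 (D)
B has the top bid at or above the reserve (€128).
max(second-highest €83, reserve €96) = €96.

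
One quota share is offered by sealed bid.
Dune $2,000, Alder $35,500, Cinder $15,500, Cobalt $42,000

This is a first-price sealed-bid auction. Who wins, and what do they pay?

Cobalt pays $42,000

Bids in order: 42,000 (Cobalt) > 35,500 (Alder) > 15,500 (Cinder) > 2,000 (Dune)
First-price: Cobalt pays what they bid, $42,000.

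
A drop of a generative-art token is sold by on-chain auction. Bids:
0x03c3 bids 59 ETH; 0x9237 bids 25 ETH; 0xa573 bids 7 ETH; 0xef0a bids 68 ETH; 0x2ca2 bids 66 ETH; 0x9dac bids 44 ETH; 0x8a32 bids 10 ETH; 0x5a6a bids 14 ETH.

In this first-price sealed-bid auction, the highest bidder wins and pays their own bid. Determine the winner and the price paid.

First-price sealed-bid auction: the highest bidder wins and pays their own bid.
Bids in order: 68 (0xef0a) > 66 (0x2ca2) > 59 (0x03c3) > 44 (0x9dac) > 25 (0x9237) > 14 (0x5a6a) > …
0xef0a is highest → pays own bid, 68 ETH.

0xef0a pays 68 ETH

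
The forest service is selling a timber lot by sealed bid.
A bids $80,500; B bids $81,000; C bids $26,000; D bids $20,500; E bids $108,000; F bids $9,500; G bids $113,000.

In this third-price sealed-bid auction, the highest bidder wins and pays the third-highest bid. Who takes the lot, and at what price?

G pays $81,000

Sorting bids: 113,000 (G) > 108,000 (E) > 81,000 (B) > 80,500 (A) > 26,000 (C) > 20,500 (D) > …
G is highest; pays the third-highest bid, $81,000.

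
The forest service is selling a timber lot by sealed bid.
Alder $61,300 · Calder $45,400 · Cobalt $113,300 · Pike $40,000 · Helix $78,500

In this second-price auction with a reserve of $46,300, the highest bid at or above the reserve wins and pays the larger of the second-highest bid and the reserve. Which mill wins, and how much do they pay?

Cobalt pays $78,500

Second-price auction with a reserve of $46,300: the highest bid at or above the reserve wins and pays the larger of the second-highest bid and the reserve.
Sorting bids: 113,300 (Cobalt) > 78,500 (Helix) > 61,300 (Alder) > 45,400 (Calder) > 40,000 (Pike)
Cobalt has the top bid at or above the reserve ($113,300).
max(second-highest $78,500, reserve $46,300) = $78,500; the reserve does not bind.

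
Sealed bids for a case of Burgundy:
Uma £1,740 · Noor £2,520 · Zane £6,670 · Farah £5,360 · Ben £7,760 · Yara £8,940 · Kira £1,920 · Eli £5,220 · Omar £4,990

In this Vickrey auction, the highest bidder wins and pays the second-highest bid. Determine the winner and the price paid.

Yara pays £7,760

Bids ranked: 8,940 (Yara) > 7,760 (Ben) > 6,670 (Zane) > 5,360 (Farah) > 5,220 (Eli) > 4,990 (Omar) > …
Second-price: Yara pays Ben's bid of £7,760.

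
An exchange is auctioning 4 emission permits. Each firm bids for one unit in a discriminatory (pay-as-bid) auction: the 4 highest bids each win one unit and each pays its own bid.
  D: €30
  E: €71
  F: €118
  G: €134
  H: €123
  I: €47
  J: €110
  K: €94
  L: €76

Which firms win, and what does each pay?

G €134, H €123, F €118, J €110

Bids ranked high→low: 134 (G), 123 (H), 118 (F), 110 (J), 94 (K), 76 (L), …
Top 4: G, H, F, J.
Each winner pays its own bid: G €134, H €123, F €118, J €110.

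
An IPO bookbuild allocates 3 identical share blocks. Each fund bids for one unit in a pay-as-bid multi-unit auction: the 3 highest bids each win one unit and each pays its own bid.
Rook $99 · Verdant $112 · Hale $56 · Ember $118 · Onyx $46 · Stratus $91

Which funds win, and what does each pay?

Ember $118, Verdant $112, Rook $99

Sorting: 118 (Ember), 112 (Verdant), 99 (Rook), 91 (Stratus), 56 (Hale), …
Top 3: Ember, Verdant, Rook.
Each winner pays its own bid: Ember $118, Verdant $112, Rook $99.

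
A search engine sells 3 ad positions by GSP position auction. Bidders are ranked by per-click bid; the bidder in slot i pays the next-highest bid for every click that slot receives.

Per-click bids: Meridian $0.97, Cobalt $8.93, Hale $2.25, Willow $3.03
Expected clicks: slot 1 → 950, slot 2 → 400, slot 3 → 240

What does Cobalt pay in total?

Per-click bids in order: $8.93 (Cobalt) > $3.03 (Willow) > $2.25 (Hale) > $0.97 (Meridian)
Cobalt holds slot 1 → pays next bid $3.03 × 950 clicks = $2878.50.

Cobalt pays $2878.50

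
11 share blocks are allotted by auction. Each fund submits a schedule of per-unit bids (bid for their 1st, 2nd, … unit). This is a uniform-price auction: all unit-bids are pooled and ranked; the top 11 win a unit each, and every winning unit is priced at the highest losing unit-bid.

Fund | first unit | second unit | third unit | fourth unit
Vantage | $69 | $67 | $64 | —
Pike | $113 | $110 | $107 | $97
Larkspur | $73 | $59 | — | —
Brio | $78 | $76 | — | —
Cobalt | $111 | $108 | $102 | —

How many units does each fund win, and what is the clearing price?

Brio 2, Cobalt 3, Larkspur 1, Pike 4, Vantage 1; clearing price $67

Merging the schedules and taking the best 11: 113 (Pike-1), 111 (Cobalt-1), 110 (Pike-2), 108 (Cobalt-2), 107 (Pike-3), 102 (Cobalt-3), 97 (Pike-4), 78 (Brio-1), 76 (Brio-2), 73 (Larkspur-1), 69 (Vantage-1)
Highest rejected unit-bid = $67.
Allocation: Brio 2, Cobalt 3, Larkspur 1, Pike 4, Vantage 1.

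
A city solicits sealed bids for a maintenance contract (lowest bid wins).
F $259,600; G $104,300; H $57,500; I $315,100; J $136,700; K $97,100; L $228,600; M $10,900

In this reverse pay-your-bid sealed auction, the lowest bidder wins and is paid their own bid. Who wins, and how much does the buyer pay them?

Sorting bids: 10,900 (M) < 57,500 (H) < 97,100 (K) < 104,300 (G) < 136,700 (J) < 228,600 (L) < …
M is lowest → is paid own bid, $10,900.

M is paid $10,900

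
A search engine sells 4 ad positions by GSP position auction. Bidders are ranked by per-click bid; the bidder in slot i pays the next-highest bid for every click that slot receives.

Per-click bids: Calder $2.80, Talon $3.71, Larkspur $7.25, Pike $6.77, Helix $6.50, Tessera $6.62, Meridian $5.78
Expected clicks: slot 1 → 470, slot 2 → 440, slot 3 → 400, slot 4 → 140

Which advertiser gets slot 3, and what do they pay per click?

Per-click bids in order: $7.25 (Larkspur) > $6.77 (Pike) > $6.62 (Tessera) > $6.50 (Helix) > $5.78 (Meridian) > …
Slot 3 goes to the third-ranked bidder, Tessera, who pays the next bid down: $6.50/click.

Tessera; $6.50 per click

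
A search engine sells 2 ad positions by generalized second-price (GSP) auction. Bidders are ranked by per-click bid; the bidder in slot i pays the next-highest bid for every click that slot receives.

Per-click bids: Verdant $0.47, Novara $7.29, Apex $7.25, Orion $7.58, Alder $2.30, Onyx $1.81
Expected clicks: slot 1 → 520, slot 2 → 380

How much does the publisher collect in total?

Ranked by bid: $7.58 (Orion) > $7.29 (Novara) > $7.25 (Apex) > …
Slot 1: Orion pays $7.29 × 520 = $3790.80
Slot 2: Novara pays $7.25 × 380 = $2755.00
Total = $6545.80

Total revenue: $6545.80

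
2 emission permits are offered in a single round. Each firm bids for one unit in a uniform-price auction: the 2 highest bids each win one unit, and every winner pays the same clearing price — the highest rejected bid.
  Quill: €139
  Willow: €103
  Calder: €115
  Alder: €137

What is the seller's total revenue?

Total revenue: €230

Ordering the bids: 139 (Quill), 137 (Alder), 115 (Calder), 103 (Willow)
The 2 highest are Quill, Alder.
Highest unsuccessful bid: €115 → clearing price.
Total revenue = 2 × €115 = €230.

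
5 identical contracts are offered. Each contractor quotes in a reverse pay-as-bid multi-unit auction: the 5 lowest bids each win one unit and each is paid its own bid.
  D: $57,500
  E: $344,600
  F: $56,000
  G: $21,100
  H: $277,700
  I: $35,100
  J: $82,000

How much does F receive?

Sorting: 21,100 (G), 35,100 (I), 56,000 (F), 57,500 (D), 82,000 (J), 277,700 (H), 344,600 (E)
The 5 lowest are G, I, F, D, J.
F wins → own bid $56,000.

F is paid $56,000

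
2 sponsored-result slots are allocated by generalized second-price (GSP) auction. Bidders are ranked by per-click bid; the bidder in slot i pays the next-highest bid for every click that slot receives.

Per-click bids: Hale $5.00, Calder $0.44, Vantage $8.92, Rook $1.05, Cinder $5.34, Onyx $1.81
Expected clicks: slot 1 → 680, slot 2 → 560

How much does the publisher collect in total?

Sorting advertisers: $8.92 (Vantage) > $5.34 (Cinder) > $5.00 (Hale) > …
Slot 1: Vantage pays $5.34 × 680 = $3631.20
Slot 2: Cinder pays $5.00 × 560 = $2800.00
Total = $6431.20

Total revenue: $6431.20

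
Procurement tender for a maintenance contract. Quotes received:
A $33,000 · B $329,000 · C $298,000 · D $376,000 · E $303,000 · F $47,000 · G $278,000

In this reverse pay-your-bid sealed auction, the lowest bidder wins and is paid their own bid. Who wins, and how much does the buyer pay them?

A is paid $33,000

Bids ranked: 33,000 (A) < 47,000 (F) < 278,000 (G) < 298,000 (C) < 303,000 (E) < 329,000 (B) < …
A is lowest → is paid own bid, $33,000.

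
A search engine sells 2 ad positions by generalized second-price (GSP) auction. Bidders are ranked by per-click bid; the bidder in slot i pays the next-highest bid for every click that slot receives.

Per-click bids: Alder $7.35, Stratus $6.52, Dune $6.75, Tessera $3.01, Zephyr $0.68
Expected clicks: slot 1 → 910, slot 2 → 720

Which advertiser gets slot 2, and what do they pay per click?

Per-click bids in order: $7.35 (Alder) > $6.75 (Dune) > $6.52 (Stratus) > …
Slot 2 goes to the second-ranked bidder, Dune, who pays the next bid down: $6.52/click.

Dune; $6.52 per click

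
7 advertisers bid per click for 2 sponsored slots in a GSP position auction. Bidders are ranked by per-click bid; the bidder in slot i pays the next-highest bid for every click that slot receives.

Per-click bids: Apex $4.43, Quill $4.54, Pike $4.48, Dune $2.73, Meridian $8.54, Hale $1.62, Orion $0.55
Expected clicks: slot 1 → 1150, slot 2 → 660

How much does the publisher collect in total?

Total revenue: $8177.80

Per-click bids in order: $8.54 (Meridian) > $4.54 (Quill) > $4.48 (Pike) > …
Slot 1: Meridian pays $4.54 × 1150 = $5221.00
Slot 2: Quill pays $4.48 × 660 = $2956.80
Total = $8177.80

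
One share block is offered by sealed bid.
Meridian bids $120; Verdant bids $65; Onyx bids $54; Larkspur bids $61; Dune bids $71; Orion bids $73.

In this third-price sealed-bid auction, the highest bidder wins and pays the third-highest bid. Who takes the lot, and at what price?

Bids in order: 120 (Meridian) > 73 (Orion) > 71 (Dune) > 65 (Verdant) > 61 (Larkspur) > 54 (Onyx)
Meridian is highest; pays the third-highest bid, $71.

Meridian pays $71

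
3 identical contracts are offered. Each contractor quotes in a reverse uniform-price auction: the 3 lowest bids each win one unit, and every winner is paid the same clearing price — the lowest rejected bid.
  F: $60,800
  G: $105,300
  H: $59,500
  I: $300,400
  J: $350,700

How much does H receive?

H is paid $300,400

Ordering the bids: 59,500 (H), 60,800 (F), 105,300 (G), 300,400 (I), 350,700 (J)
The 3 lowest are H, F, G.
Clearing price = lowest rejected bid = $300,400.
H wins → is paid $300,400.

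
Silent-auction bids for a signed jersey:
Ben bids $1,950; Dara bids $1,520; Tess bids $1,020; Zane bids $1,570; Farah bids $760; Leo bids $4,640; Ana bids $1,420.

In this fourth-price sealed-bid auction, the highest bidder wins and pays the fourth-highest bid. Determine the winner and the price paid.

Leo pays $1,520

Rule: the highest bidder wins and pays the fourth-highest bid.
Bids in order: 4,640 (Leo) > 1,950 (Ben) > 1,570 (Zane) > 1,520 (Dara) > 1,420 (Ana) > 1,020 (Tess) > …
Leo is highest; pays the fourth-highest bid, $1,520.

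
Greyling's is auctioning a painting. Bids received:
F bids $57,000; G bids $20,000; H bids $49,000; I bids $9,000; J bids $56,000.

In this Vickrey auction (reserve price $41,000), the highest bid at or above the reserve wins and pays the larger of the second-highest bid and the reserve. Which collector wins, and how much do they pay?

F pays $56,000

Sorting bids: 57,000 (F) > 56,000 (J) > 49,000 (H) > 20,000 (G) > 9,000 (I)
F has the top bid at or above the reserve ($57,000).
Second-highest bid $56,000 exceeds the reserve $41,000 → payment $56,000.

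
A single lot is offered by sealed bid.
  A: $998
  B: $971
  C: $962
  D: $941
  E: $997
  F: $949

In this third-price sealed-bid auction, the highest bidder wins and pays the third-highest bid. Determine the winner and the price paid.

Third-price sealed-bid auction: the highest bidder wins and pays the third-highest bid.
Sorting bids: 998 (A) > 997 (E) > 971 (B) > 962 (C) > 949 (F) > 941 (D)
A wins; payment is bid #3 in the ranking = $971.

A pays $971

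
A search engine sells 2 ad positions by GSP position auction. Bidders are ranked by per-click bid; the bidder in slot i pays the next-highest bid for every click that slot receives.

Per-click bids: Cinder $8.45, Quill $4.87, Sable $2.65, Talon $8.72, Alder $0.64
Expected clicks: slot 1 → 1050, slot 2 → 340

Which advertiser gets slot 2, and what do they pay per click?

Cinder; $4.87 per click

Ranked by bid: $8.72 (Talon) > $8.45 (Cinder) > $4.87 (Quill) > …
Slot 2 goes to the second-ranked bidder, Cinder, who pays the next bid down: $4.87/click.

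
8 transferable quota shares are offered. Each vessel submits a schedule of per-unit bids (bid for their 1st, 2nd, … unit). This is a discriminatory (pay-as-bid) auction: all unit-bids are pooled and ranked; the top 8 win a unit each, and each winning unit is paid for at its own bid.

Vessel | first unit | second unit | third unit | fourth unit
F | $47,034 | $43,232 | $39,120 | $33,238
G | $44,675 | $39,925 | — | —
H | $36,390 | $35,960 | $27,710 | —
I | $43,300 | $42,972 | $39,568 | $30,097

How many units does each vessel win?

All unit-bids, highest first — top 8: 47,034 (F-1), 44,675 (G-1), 43,300 (I-1), 43,232 (F-2), 42,972 (I-2), 39,925 (G-2), 39,568 (I-3), 39,120 (F-3)
Next rejected bid: $36,390 (not a price — pay-as-bid).
Allocation: F 3, G 2, I 3.

F 3, G 2, I 3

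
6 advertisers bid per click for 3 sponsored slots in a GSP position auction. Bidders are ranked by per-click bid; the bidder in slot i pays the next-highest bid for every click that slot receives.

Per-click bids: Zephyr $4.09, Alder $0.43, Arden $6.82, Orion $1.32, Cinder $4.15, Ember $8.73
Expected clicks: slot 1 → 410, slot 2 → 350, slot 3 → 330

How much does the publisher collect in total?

Total revenue: $5598.40

Sorting advertisers: $8.73 (Ember) > $6.82 (Arden) > $4.15 (Cinder) > $4.09 (Zephyr) > …
Slot 1: Ember pays $6.82 × 410 = $2796.20
Slot 2: Arden pays $4.15 × 350 = $1452.50
Slot 3: Cinder pays $4.09 × 330 = $1349.70
Total = $5598.40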